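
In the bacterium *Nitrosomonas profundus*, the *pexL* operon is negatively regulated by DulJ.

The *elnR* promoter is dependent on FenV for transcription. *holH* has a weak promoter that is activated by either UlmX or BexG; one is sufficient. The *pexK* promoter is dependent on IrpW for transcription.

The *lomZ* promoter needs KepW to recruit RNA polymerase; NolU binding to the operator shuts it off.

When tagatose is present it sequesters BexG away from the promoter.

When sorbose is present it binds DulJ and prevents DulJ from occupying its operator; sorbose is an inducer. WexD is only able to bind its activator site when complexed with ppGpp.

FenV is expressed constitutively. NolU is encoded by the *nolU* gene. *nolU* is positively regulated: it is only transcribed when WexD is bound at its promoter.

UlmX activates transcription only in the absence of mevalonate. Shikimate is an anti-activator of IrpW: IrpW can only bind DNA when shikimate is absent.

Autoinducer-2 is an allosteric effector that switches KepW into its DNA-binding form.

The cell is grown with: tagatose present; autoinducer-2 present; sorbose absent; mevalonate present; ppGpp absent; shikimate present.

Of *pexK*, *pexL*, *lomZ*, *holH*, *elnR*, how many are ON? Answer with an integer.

Shikimate is present, so IrpW is inactive.
Required activator IrpW is absent, so *pexK* is not transcribed.
→ *pexK* is OFF.
Sorbose is absent, so DulJ is active.
With repressor DulJ bound, *pexL* is not transcribed.
→ *pexL* is OFF.
Autoinducer-2 is present, so KepW is active.
ppGpp is absent, so WexD is inactive.
Required activator WexD is absent, so *nolU* is not transcribed.
So NolU is not produced.
No repressor is bound and KepW is active, so *lomZ* is transcribed.
→ *lomZ* is ON.
Mevalonate is present, so UlmX is inactive.
Tagatose is present, so BexG is inactive.
No activator is available at the *holH* promoter, so *holH* is not transcribed.
→ *holH* is OFF.
FenV is produced constitutively and is active.
No repressor is bound and FenV is active, so *elnR* is transcribed.
→ *elnR* is ON.
2 of the 5 genes are transcribed.

2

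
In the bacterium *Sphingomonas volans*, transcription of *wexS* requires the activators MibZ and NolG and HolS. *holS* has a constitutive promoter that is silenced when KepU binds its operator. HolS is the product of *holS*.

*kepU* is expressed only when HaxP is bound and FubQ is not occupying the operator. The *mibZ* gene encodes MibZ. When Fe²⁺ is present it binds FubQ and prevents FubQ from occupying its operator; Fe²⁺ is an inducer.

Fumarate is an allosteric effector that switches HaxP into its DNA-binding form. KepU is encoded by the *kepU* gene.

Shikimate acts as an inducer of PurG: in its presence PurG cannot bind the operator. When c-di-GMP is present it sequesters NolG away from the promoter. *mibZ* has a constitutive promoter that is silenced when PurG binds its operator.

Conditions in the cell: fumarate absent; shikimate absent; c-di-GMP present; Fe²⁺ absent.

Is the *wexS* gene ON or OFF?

OFF

Shikimate is absent, so PurG is active.
With repressor PurG bound, *mibZ* is not transcribed.
So MibZ is not produced.
c-di-GMP is present, so NolG is inactive.
Fe²⁺ is absent, so FubQ is active.
Fumarate is absent, so HaxP is inactive.
With repressor FubQ bound, *kepU* is not transcribed.
So KepU is not produced.
With no repressor bound, *holS* is transcribed.
So HolS is produced and active.
Required activator MibZ is absent, so *wexS* is not transcribed.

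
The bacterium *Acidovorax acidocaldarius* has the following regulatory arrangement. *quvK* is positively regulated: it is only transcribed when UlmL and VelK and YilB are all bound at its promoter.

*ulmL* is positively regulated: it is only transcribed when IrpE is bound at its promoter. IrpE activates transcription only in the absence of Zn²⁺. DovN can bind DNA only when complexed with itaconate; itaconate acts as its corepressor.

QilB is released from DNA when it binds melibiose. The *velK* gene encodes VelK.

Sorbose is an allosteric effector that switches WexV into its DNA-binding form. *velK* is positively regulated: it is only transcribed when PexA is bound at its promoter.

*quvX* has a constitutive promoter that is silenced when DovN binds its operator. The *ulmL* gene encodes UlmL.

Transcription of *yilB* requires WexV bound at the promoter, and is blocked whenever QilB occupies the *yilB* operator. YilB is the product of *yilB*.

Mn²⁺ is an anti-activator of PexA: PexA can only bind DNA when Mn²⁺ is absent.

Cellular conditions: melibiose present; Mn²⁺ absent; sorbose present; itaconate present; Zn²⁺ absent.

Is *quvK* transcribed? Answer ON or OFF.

Zn²⁺ is absent, so IrpE is active.
No repressor is bound and IrpE is active, so *ulmL* is transcribed.
So UlmL is produced and active.
Mn²⁺ is absent, so PexA is active.
No repressor is bound and PexA is active, so *velK* is transcribed.
So VelK is produced and active.
Sorbose is present, so WexV is active.
Melibiose is present, so QilB is inactive.
No repressor is bound and WexV is active, so *yilB* is transcribed.
So YilB is produced and active.
No repressor is bound and UlmL and VelK and YilB are active, so *quvK* is transcribed.

ON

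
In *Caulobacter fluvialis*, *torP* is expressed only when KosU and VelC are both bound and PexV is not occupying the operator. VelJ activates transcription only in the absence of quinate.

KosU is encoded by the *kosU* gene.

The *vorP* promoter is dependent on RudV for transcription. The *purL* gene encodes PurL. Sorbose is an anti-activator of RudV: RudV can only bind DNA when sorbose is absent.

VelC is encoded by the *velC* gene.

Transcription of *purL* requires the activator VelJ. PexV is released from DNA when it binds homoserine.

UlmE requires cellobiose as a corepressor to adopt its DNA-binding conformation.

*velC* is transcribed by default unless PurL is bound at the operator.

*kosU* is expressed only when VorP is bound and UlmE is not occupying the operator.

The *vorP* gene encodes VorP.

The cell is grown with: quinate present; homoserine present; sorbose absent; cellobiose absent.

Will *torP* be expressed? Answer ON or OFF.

ON

Cellobiose is absent, so UlmE is inactive.
Sorbose is absent, so RudV is active.
No repressor is bound and RudV is active, so *vorP* is transcribed.
So VorP is produced and active.
No repressor is bound and VorP is active, so *kosU* is transcribed.
So KosU is produced and active.
Homoserine is present, so PexV is inactive.
Quinate is present, so VelJ is inactive.
Required activator VelJ is absent, so *purL* is not transcribed.
So PurL is not produced.
With no repressor bound, *velC* is transcribed.
So VelC is produced and active.
No repressor is bound and KosU and VelC are active, so *torP* is transcribed.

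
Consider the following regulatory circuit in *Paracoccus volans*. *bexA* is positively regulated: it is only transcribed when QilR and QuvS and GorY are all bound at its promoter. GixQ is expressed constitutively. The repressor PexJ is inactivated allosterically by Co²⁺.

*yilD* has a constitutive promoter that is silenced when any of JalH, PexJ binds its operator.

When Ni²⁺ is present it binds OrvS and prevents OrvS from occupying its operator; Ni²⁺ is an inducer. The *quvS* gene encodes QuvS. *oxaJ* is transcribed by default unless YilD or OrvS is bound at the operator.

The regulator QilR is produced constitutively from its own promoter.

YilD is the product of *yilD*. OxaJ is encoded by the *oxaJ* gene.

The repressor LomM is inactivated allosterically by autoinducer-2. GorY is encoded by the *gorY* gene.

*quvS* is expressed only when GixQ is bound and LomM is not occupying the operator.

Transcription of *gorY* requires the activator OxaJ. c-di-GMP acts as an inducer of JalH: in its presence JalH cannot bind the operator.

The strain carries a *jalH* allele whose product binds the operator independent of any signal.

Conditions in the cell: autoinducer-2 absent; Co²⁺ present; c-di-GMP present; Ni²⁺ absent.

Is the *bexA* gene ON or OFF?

QilR is produced constitutively and is active.
GixQ is produced constitutively and is active.
Autoinducer-2 is absent, so LomM is active.
With repressor LomM bound, *quvS* is not transcribed.
So QuvS is not produced.
JalH is constitutively active in this strain.
Co²⁺ is present, so PexJ is inactive.
With repressor JalH bound, *yilD* is not transcribed.
So YilD is not produced.
Ni²⁺ is absent, so OrvS is active.
With repressor OrvS bound, *oxaJ* is not transcribed.
So OxaJ is not produced.
Required activator OxaJ is absent, so *gorY* is not transcribed.
So GorY is not produced.
Required activator QuvS is absent, so *bexA* is not transcribed.

OFF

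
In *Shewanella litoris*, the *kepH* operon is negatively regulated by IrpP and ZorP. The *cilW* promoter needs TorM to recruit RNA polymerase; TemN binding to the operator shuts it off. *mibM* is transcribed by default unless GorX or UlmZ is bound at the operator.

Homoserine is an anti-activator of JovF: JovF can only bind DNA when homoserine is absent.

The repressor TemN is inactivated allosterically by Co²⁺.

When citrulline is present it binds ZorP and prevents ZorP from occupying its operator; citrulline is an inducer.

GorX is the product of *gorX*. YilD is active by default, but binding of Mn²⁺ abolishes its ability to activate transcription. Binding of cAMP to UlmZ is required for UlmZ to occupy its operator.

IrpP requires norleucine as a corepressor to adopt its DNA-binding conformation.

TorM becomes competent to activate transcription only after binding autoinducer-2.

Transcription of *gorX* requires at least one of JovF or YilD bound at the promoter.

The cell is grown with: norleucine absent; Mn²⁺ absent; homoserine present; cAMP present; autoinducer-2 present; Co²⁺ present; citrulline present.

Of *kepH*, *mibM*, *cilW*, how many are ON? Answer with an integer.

2

Norleucine is absent, so IrpP is inactive.
Citrulline is present, so ZorP is inactive.
With no repressor bound, *kepH* is transcribed.
→ *kepH* is ON.
Homoserine is present, so JovF is inactive.
Mn²⁺ is absent, so YilD is active.
Activator YilD is present, so *gorX* is transcribed.
So GorX is produced and active.
cAMP is present, so UlmZ is active.
With repressor GorX bound, *mibM* is not transcribed.
→ *mibM* is OFF.
Autoinducer-2 is present, so TorM is active.
Co²⁺ is present, so TemN is inactive.
No repressor is bound and TorM is active, so *cilW* is transcribed.
→ *cilW* is ON.
2 of the 3 genes are transcribed.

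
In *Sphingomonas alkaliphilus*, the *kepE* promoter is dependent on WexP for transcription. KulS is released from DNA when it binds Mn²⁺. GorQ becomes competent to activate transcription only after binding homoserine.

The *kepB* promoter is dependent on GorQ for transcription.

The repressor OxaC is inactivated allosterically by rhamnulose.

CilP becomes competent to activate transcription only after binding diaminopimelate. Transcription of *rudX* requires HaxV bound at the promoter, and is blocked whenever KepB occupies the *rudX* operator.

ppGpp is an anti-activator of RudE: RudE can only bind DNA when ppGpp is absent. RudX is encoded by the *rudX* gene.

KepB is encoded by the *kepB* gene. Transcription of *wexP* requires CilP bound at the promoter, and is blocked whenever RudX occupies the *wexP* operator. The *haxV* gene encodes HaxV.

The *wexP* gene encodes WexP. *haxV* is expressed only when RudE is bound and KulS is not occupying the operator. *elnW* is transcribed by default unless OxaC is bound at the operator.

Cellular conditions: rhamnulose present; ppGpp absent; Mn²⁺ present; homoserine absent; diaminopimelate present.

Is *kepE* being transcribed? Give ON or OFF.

OFF

Mn²⁺ is present, so KulS is inactive.
ppGpp is absent, so RudE is active.
No repressor is bound and RudE is active, so *haxV* is transcribed.
So HaxV is produced and active.
Homoserine is absent, so GorQ is inactive.
Required activator GorQ is absent, so *kepB* is not transcribed.
So KepB is not produced.
No repressor is bound and HaxV is active, so *rudX* is transcribed.
So RudX is produced and active.
Diaminopimelate is present, so CilP is active.
With repressor RudX bound, *wexP* is not transcribed.
So WexP is not produced.
Required activator WexP is absent, so *kepE* is not transcribed.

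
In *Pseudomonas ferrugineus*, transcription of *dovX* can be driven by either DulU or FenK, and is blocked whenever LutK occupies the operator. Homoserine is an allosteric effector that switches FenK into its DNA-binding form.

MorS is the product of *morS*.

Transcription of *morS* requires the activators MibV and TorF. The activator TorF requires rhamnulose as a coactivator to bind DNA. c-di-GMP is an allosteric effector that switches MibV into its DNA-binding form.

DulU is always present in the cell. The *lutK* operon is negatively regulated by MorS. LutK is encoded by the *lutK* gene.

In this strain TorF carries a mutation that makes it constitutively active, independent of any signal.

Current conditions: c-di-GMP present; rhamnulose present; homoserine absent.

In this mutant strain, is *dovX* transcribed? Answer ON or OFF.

ON

DulU is produced constitutively and is active.
c-di-GMP is present, so MibV is active.
TorF is constitutively active in this strain.
No repressor is bound and MibV and TorF are active, so *morS* is transcribed.
So MorS is produced and active.
With repressor MorS bound, *lutK* is not transcribed.
So LutK is not produced.
Homoserine is absent, so FenK is inactive.
Activator DulU is present, so *dovX* is transcribed.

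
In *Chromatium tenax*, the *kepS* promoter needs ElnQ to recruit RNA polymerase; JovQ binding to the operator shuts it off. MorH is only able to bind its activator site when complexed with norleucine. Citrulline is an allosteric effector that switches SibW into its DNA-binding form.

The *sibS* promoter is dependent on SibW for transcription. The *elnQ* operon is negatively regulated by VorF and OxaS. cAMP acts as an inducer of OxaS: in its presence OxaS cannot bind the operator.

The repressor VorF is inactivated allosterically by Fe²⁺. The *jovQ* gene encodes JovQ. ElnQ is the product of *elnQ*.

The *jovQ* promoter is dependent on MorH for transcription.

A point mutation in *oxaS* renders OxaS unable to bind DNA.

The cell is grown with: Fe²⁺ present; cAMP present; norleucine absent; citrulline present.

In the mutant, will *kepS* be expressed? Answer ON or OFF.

Norleucine is absent, so MorH is inactive.
Required activator MorH is absent, so *jovQ* is not transcribed.
So JovQ is not produced.
Fe²⁺ is present, so VorF is inactive.
OxaS is non-functional in this strain, so it has no effect.
With no repressor bound, *elnQ* is transcribed.
So ElnQ is produced and active.
No repressor is bound and ElnQ is active, so *kepS* is transcribed.

ON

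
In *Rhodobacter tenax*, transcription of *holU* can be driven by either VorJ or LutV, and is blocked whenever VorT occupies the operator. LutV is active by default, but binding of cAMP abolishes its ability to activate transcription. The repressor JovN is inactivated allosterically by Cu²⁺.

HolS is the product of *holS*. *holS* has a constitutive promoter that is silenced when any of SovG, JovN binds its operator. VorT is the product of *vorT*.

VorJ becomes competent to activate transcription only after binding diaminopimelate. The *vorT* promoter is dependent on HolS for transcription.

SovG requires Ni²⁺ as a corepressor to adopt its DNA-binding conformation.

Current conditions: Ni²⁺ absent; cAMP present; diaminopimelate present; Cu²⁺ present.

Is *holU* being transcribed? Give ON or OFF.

OFF

Diaminopimelate is present, so VorJ is active.
Ni²⁺ is absent, so SovG is inactive.
Cu²⁺ is present, so JovN is inactive.
With no repressor bound, *holS* is transcribed.
So HolS is produced and active.
No repressor is bound and HolS is active, so *vorT* is transcribed.
So VorT is produced and active.
cAMP is present, so LutV is inactive.
With repressor VorT bound, *holU* is not transcribed.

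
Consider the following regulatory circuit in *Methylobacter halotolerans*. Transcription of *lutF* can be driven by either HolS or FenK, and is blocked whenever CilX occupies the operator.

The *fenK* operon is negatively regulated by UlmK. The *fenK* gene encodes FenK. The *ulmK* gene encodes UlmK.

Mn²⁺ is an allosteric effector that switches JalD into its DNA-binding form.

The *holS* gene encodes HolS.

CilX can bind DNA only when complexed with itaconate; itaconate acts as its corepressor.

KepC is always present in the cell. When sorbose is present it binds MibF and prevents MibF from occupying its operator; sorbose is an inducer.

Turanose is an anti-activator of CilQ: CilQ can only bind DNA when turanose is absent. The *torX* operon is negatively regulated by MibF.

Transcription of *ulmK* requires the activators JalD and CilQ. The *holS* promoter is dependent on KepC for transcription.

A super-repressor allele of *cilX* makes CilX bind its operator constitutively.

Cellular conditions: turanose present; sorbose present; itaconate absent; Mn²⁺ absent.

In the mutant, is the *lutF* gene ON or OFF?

KepC is produced constitutively and is active.
No repressor is bound and KepC is active, so *holS* is transcribed.
So HolS is produced and active.
CilX is constitutively active in this strain.
Mn²⁺ is absent, so JalD is inactive.
Turanose is present, so CilQ is inactive.
Required activator JalD is absent, so *ulmK* is not transcribed.
So UlmK is not produced.
With no repressor bound, *fenK* is transcribed.
So FenK is produced and active.
With repressor CilX bound, *lutF* is not transcribed.

OFF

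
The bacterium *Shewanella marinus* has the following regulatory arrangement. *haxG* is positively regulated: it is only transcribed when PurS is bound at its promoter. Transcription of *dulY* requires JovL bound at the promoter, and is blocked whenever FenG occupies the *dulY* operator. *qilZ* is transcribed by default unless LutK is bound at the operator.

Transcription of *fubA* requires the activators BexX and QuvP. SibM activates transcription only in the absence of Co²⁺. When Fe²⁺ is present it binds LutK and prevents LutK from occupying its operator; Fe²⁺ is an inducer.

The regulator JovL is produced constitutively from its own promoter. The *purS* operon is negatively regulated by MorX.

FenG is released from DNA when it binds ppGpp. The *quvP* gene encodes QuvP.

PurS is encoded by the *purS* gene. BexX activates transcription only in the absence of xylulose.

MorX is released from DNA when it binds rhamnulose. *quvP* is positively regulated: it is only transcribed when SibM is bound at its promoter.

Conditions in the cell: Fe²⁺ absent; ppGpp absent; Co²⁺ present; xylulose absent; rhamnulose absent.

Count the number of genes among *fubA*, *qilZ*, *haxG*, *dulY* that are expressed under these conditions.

0

Xylulose is absent, so BexX is active.
Co²⁺ is present, so SibM is inactive.
Required activator SibM is absent, so *quvP* is not transcribed.
So QuvP is not produced.
Required activator QuvP is absent, so *fubA* is not transcribed.
→ *fubA* is OFF.
Fe²⁺ is absent, so LutK is active.
With repressor LutK bound, *qilZ* is not transcribed.
→ *qilZ* is OFF.
Rhamnulose is absent, so MorX is active.
With repressor MorX bound, *purS* is not transcribed.
So PurS is not produced.
Required activator PurS is absent, so *haxG* is not transcribed.
→ *haxG* is OFF.
ppGpp is absent, so FenG is active.
JovL is produced constitutively and is active.
With repressor FenG bound, *dulY* is not transcribed.
→ *dulY* is OFF.
0 of the 4 genes are transcribed.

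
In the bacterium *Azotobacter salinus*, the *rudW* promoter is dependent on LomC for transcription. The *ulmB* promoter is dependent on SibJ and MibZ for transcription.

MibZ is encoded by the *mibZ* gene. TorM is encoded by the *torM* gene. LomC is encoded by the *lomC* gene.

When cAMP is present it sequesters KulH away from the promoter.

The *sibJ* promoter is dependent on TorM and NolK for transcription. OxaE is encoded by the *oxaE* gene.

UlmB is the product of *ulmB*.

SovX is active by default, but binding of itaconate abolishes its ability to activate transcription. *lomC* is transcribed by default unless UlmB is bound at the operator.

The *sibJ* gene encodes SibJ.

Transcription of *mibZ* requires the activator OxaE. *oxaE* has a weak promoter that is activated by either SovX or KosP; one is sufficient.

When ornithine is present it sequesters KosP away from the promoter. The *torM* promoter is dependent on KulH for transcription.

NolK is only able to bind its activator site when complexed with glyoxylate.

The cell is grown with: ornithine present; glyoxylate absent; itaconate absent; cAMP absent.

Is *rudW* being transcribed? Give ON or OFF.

cAMP is absent, so KulH is active.
No repressor is bound and KulH is active, so *torM* is transcribed.
So TorM is produced and active.
Glyoxylate is absent, so NolK is inactive.
Required activator NolK is absent, so *sibJ* is not transcribed.
So SibJ is not produced.
Itaconate is absent, so SovX is active.
Ornithine is present, so KosP is inactive.
Activator SovX is present, so *oxaE* is transcribed.
So OxaE is produced and active.
No repressor is bound and OxaE is active, so *mibZ* is transcribed.
So MibZ is produced and active.
Required activator SibJ is absent, so *ulmB* is not transcribed.
So UlmB is not produced.
With no repressor bound, *lomC* is transcribed.
So LomC is produced and active.
No repressor is bound and LomC is active, so *rudW* is transcribed.

ON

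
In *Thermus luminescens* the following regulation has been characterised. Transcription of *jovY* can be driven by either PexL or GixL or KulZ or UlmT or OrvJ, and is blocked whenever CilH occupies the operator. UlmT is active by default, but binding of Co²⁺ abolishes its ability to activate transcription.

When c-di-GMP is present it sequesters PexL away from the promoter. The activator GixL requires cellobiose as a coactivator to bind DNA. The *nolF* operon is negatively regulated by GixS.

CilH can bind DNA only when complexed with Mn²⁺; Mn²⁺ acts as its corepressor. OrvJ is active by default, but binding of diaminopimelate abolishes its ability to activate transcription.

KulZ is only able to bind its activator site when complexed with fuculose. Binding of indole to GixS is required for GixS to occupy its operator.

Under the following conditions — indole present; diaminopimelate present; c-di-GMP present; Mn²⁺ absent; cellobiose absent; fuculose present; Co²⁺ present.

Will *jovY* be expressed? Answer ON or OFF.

c-di-GMP is present, so PexL is inactive.
Mn²⁺ is absent, so CilH is inactive.
Cellobiose is absent, so GixL is inactive.
Fuculose is present, so KulZ is active.
Co²⁺ is present, so UlmT is inactive.
Diaminopimelate is present, so OrvJ is inactive.
Activator KulZ is present, so *jovY* is transcribed.

ON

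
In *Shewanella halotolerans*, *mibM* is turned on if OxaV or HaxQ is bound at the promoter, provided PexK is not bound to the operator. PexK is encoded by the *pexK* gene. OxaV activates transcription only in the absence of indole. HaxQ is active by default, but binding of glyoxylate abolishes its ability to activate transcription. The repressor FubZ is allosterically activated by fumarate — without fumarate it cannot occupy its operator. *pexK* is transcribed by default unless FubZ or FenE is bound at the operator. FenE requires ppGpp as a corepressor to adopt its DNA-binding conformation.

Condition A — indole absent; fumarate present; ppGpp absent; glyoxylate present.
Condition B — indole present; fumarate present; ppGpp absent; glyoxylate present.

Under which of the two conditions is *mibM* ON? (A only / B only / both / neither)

Condition A:
Indole is absent, so OxaV is active.
Fumarate is present, so FubZ is active.
ppGpp is absent, so FenE is inactive.
With repressor FubZ bound, *pexK* is not transcribed.
So PexK is not produced.
Glyoxylate is present, so HaxQ is inactive.
Activator OxaV is present, so *mibM* is transcribed.
→ *mibM* is ON in A.
Condition B:
Indole is present, so OxaV is inactive.
Fumarate is present, so FubZ is active.
ppGpp is absent, so FenE is inactive.
With repressor FubZ bound, *pexK* is not transcribed.
So PexK is not produced.
Glyoxylate is present, so HaxQ is inactive.
No activator is available at the *mibM* promoter, so *mibM* is not transcribed.
→ *mibM* is OFF in B.

A only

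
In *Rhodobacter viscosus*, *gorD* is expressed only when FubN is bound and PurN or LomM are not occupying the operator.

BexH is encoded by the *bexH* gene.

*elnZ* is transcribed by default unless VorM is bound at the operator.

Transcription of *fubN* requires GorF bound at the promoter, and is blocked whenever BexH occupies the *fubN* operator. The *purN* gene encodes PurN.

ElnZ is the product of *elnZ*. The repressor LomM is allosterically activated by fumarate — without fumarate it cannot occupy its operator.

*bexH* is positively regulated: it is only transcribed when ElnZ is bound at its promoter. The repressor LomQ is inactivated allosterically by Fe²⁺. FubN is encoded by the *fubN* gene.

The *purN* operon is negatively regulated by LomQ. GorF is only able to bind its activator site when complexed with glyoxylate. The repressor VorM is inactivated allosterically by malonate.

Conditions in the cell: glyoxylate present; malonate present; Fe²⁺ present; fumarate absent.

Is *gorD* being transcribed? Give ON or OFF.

Malonate is present, so VorM is inactive.
With no repressor bound, *elnZ* is transcribed.
So ElnZ is produced and active.
No repressor is bound and ElnZ is active, so *bexH* is transcribed.
So BexH is produced and active.
Glyoxylate is present, so GorF is active.
With repressor BexH bound, *fubN* is not transcribed.
So FubN is not produced.
Fe²⁺ is present, so LomQ is inactive.
With no repressor bound, *purN* is transcribed.
So PurN is produced and active.
Fumarate is absent, so LomM is inactive.
With repressor PurN bound, *gorD* is not transcribed.

OFF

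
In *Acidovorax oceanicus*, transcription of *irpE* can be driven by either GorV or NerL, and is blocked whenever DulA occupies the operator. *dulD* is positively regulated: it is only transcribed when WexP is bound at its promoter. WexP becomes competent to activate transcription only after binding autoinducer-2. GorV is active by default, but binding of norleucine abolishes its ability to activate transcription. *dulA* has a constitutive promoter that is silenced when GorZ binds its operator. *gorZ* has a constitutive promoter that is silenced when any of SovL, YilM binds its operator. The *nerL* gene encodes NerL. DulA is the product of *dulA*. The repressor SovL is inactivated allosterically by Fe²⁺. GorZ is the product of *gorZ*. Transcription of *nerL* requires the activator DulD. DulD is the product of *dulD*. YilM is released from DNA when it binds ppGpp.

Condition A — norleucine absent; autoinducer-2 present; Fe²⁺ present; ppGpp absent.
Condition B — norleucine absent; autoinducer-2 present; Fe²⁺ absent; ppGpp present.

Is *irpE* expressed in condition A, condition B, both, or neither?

Condition A:
Norleucine is absent, so GorV is active.
Autoinducer-2 is present, so WexP is active.
No repressor is bound and WexP is active, so *dulD* is transcribed.
So DulD is produced and active.
No repressor is bound and DulD is active, so *nerL* is transcribed.
So NerL is produced and active.
Fe²⁺ is present, so SovL is inactive.
ppGpp is absent, so YilM is active.
With repressor YilM bound, *gorZ* is not transcribed.
So GorZ is not produced.
With no repressor bound, *dulA* is transcribed.
So DulA is produced and active.
With repressor DulA bound, *irpE* is not transcribed.
→ *irpE* is OFF in A.
Condition B:
Norleucine is absent, so GorV is active.
Autoinducer-2 is present, so WexP is active.
No repressor is bound and WexP is active, so *dulD* is transcribed.
So DulD is produced and active.
No repressor is bound and DulD is active, so *nerL* is transcribed.
So NerL is produced and active.
Fe²⁺ is absent, so SovL is active.
ppGpp is present, so YilM is inactive.
With repressor SovL bound, *gorZ* is not transcribed.
So GorZ is not produced.
With no repressor bound, *dulA* is transcribed.
So DulA is produced and active.
With repressor DulA bound, *irpE* is not transcribed.
→ *irpE* is OFF in B.

neither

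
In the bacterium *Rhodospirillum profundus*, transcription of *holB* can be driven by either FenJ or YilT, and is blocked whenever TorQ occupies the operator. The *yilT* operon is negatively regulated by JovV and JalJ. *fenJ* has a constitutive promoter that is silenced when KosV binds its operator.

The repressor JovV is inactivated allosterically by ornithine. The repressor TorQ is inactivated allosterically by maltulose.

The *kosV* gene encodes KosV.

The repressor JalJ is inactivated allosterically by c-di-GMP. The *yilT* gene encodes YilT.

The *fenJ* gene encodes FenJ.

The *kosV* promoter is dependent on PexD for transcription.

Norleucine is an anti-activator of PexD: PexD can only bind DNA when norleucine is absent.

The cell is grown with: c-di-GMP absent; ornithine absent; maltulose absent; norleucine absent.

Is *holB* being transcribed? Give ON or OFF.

OFF

Norleucine is absent, so PexD is active.
No repressor is bound and PexD is active, so *kosV* is transcribed.
So KosV is produced and active.
With repressor KosV bound, *fenJ* is not transcribed.
So FenJ is not produced.
Maltulose is absent, so TorQ is active.
Ornithine is absent, so JovV is active.
c-di-GMP is absent, so JalJ is active.
With repressor JovV bound, *yilT* is not transcribed.
So YilT is not produced.
With repressor TorQ bound, *holB* is not transcribed.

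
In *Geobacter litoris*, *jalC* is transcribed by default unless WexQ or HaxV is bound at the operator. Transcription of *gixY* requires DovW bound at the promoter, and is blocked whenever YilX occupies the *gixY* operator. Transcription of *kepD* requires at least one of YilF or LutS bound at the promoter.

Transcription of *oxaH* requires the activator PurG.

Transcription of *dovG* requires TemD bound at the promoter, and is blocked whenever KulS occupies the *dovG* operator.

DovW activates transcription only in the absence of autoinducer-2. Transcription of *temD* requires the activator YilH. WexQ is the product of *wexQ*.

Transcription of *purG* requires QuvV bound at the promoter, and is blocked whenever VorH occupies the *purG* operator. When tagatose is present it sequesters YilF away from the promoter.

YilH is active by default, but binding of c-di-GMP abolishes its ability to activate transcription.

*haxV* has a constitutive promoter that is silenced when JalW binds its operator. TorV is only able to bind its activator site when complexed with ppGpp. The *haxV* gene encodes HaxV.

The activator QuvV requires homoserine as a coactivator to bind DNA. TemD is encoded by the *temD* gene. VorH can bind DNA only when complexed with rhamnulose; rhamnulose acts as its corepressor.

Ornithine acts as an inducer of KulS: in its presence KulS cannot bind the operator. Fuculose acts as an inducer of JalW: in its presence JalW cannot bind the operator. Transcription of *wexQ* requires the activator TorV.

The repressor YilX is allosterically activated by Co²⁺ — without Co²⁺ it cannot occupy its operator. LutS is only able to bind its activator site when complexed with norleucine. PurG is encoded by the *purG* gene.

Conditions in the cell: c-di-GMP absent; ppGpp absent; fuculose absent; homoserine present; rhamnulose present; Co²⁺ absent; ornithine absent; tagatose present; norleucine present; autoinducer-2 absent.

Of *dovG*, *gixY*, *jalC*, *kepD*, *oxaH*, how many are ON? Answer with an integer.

3

Ornithine is absent, so KulS is active.
c-di-GMP is absent, so YilH is active.
No repressor is bound and YilH is active, so *temD* is transcribed.
So TemD is produced and active.
With repressor KulS bound, *dovG* is not transcribed.
→ *dovG* is OFF.
Autoinducer-2 is absent, so DovW is active.
Co²⁺ is absent, so YilX is inactive.
No repressor is bound and DovW is active, so *gixY* is transcribed.
→ *gixY* is ON.
ppGpp is absent, so TorV is inactive.
Required activator TorV is absent, so *wexQ* is not transcribed.
So WexQ is not produced.
Fuculose is absent, so JalW is active.
With repressor JalW bound, *haxV* is not transcribed.
So HaxV is not produced.
With no repressor bound, *jalC* is transcribed.
→ *jalC* is ON.
Tagatose is present, so YilF is inactive.
Norleucine is present, so LutS is active.
Activator LutS is present, so *kepD* is transcribed.
→ *kepD* is ON.
Homoserine is present, so QuvV is active.
Rhamnulose is present, so VorH is active.
With repressor VorH bound, *purG* is not transcribed.
So PurG is not produced.
Required activator PurG is absent, so *oxaH* is not transcribed.
→ *oxaH* is OFF.
3 of the 5 genes are transcribed.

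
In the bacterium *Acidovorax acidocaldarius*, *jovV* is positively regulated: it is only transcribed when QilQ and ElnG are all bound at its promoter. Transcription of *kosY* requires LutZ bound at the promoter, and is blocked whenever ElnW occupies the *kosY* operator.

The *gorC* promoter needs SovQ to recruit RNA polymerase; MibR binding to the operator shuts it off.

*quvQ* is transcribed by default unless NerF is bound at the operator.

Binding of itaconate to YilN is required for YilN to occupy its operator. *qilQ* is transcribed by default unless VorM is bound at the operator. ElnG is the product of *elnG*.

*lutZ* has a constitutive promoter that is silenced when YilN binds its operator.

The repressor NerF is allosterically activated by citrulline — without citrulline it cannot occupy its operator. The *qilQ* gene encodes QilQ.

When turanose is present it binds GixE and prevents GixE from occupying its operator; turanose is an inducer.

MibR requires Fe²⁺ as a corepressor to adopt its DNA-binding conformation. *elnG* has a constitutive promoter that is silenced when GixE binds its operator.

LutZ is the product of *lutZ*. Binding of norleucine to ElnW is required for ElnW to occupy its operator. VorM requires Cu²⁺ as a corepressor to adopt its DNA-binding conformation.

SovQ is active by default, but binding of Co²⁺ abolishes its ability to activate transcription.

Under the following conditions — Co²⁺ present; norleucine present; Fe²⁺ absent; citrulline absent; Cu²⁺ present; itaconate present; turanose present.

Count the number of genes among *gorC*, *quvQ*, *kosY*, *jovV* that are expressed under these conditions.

Co²⁺ is present, so SovQ is inactive.
Fe²⁺ is absent, so MibR is inactive.
Required activator SovQ is absent, so *gorC* is not transcribed.
→ *gorC* is OFF.
Citrulline is absent, so NerF is inactive.
With no repressor bound, *quvQ* is transcribed.
→ *quvQ* is ON.
Itaconate is present, so YilN is active.
With repressor YilN bound, *lutZ* is not transcribed.
So LutZ is not produced.
Norleucine is present, so ElnW is active.
With repressor ElnW bound, *kosY* is not transcribed.
→ *kosY* is OFF.
Cu²⁺ is present, so VorM is active.
With repressor VorM bound, *qilQ* is not transcribed.
So QilQ is not produced.
Turanose is present, so GixE is inactive.
With no repressor bound, *elnG* is transcribed.
So ElnG is produced and active.
Required activator QilQ is absent, so *jovV* is not transcribed.
→ *jovV* is OFF.
1 of the 4 genes is transcribed.

1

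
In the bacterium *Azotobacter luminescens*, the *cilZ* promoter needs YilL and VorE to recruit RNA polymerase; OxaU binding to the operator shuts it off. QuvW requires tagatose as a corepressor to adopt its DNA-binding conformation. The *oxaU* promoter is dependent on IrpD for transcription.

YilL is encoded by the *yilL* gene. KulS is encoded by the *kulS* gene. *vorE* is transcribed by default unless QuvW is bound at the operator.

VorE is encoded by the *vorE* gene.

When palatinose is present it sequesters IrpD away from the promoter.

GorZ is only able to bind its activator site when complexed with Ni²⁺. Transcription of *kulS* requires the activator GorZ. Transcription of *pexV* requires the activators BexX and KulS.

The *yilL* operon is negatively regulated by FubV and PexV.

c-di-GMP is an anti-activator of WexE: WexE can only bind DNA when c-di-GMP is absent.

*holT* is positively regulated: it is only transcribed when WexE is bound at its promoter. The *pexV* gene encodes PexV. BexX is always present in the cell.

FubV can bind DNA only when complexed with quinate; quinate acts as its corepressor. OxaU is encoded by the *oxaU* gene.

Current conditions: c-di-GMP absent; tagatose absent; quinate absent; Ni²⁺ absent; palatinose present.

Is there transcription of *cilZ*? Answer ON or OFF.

Quinate is absent, so FubV is inactive.
BexX is produced constitutively and is active.
Ni²⁺ is absent, so GorZ is inactive.
Required activator GorZ is absent, so *kulS* is not transcribed.
So KulS is not produced.
Required activator KulS is absent, so *pexV* is not transcribed.
So PexV is not produced.
With no repressor bound, *yilL* is transcribed.
So YilL is produced and active.
Tagatose is absent, so QuvW is inactive.
With no repressor bound, *vorE* is transcribed.
So VorE is produced and active.
Palatinose is present, so IrpD is inactive.
Required activator IrpD is absent, so *oxaU* is not transcribed.
So OxaU is not produced.
No repressor is bound and YilL and VorE are active, so *cilZ* is transcribed.

ON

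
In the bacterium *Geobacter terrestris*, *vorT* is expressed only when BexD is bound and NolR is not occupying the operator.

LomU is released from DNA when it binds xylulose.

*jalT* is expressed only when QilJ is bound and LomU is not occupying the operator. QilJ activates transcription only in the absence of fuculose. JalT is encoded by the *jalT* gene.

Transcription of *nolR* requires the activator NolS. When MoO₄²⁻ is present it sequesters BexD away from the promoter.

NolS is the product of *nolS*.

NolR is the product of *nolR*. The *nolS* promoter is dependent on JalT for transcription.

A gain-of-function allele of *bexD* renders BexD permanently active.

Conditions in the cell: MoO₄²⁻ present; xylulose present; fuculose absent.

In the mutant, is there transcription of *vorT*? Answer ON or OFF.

Xylulose is present, so LomU is inactive.
Fuculose is absent, so QilJ is active.
No repressor is bound and QilJ is active, so *jalT* is transcribed.
So JalT is produced and active.
No repressor is bound and JalT is active, so *nolS* is transcribed.
So NolS is produced and active.
No repressor is bound and NolS is active, so *nolR* is transcribed.
So NolR is produced and active.
BexD is constitutively active in this strain.
With repressor NolR bound, *vorT* is not transcribed.

OFF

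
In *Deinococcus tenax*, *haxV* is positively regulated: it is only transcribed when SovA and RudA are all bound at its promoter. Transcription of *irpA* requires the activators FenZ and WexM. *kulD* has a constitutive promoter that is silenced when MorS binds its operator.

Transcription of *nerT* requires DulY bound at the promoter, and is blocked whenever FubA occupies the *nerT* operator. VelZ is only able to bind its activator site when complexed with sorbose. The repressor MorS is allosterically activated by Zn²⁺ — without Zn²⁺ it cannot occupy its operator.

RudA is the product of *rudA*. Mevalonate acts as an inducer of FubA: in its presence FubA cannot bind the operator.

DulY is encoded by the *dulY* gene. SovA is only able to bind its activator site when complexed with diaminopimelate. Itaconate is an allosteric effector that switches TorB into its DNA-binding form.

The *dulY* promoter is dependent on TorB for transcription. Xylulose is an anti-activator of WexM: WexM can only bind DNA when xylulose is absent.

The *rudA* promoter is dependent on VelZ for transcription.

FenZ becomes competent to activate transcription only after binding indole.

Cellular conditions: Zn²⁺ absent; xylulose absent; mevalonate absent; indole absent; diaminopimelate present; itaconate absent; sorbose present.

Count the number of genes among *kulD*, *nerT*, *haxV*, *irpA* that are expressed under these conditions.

Zn²⁺ is absent, so MorS is inactive.
With no repressor bound, *kulD* is transcribed.
→ *kulD* is ON.
Itaconate is absent, so TorB is inactive.
Required activator TorB is absent, so *dulY* is not transcribed.
So DulY is not produced.
Mevalonate is absent, so FubA is active.
With repressor FubA bound, *nerT* is not transcribed.
→ *nerT* is OFF.
Diaminopimelate is present, so SovA is active.
Sorbose is present, so VelZ is active.
No repressor is bound and VelZ is active, so *rudA* is transcribed.
So RudA is produced and active.
No repressor is bound and SovA and RudA are active, so *haxV* is transcribed.
→ *haxV* is ON.
Indole is absent, so FenZ is inactive.
Xylulose is absent, so WexM is active.
Required activator FenZ is absent, so *irpA* is not transcribed.
→ *irpA* is OFF.
2 of the 4 genes are transcribed.

2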